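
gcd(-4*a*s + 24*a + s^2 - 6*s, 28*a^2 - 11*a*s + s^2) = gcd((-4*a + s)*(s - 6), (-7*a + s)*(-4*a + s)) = -4*a + s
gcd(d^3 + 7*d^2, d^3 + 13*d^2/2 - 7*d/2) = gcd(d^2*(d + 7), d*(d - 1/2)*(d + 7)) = d^2 + 7*d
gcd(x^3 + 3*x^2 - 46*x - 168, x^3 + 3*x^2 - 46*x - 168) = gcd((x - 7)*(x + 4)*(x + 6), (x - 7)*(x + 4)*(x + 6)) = x^3 + 3*x^2 - 46*x - 168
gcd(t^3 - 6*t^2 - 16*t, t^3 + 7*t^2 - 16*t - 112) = 1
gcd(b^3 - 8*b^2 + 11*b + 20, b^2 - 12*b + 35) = b - 5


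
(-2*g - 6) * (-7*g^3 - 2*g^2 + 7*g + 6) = 14*g^4 + 46*g^3 - 2*g^2 - 54*g - 36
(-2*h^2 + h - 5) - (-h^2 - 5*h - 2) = -h^2 + 6*h - 3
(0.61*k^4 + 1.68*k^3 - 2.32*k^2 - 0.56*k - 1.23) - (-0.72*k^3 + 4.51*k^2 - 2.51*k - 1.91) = 0.61*k^4 + 2.4*k^3 - 6.83*k^2 + 1.95*k + 0.68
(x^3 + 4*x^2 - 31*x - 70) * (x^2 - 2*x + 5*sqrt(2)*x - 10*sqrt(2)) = x^5 + 2*x^4 + 5*sqrt(2)*x^4 - 39*x^3 + 10*sqrt(2)*x^3 - 195*sqrt(2)*x^2 - 8*x^2 - 40*sqrt(2)*x + 140*x + 700*sqrt(2)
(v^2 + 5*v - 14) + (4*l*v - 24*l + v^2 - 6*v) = 4*l*v - 24*l + 2*v^2 - v - 14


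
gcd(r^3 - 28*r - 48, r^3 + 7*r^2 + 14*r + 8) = r^2 + 6*r + 8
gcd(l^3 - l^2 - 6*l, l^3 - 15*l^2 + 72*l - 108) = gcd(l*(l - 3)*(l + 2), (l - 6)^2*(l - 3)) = l - 3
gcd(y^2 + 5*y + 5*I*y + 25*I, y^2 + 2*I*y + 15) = y + 5*I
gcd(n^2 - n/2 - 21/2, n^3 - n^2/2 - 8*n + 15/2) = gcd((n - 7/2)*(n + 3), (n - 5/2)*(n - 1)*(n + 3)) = n + 3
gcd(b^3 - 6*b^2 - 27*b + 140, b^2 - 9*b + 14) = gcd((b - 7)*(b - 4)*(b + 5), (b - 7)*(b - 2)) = b - 7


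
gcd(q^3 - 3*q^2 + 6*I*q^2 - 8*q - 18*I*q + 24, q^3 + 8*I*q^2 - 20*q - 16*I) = q^2 + 6*I*q - 8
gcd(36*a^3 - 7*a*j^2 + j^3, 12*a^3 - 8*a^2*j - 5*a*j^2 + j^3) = 12*a^2 + 4*a*j - j^2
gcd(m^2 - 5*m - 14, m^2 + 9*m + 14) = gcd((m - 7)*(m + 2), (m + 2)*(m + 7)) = m + 2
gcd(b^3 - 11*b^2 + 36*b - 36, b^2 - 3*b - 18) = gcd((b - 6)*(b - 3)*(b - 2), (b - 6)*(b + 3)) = b - 6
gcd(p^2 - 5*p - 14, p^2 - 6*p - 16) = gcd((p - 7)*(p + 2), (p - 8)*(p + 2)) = p + 2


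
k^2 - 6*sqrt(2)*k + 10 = (k - 5*sqrt(2))*(k - sqrt(2))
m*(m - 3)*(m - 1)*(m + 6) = m^4 + 2*m^3 - 21*m^2 + 18*m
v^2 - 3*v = v*(v - 3)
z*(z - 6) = z^2 - 6*z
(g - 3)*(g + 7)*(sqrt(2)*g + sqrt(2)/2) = sqrt(2)*g^3 + 9*sqrt(2)*g^2/2 - 19*sqrt(2)*g - 21*sqrt(2)/2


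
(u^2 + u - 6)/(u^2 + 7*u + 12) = (u - 2)/(u + 4)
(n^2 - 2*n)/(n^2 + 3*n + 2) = n*(n - 2)/(n^2 + 3*n + 2)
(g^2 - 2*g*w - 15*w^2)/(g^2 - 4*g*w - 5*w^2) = (g + 3*w)/(g + w)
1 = 1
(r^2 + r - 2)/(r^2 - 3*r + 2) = (r + 2)/(r - 2)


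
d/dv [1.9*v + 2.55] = 1.90000000000000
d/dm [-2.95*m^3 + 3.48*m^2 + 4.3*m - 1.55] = -8.85*m^2 + 6.96*m + 4.3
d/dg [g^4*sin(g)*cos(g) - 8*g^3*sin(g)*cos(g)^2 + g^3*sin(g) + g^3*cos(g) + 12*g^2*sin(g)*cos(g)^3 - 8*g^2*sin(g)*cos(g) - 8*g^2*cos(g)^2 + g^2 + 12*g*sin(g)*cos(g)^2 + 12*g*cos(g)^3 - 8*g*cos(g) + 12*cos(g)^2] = g^4*cos(2*g) - g^3*sin(g) + 2*g^3*sin(2*g) - g^3*cos(g) - 6*g^3*cos(3*g) - 3*g^2*sin(g) + 8*g^2*sin(2*g) - 6*g^2*sin(3*g) + 3*g^2*cos(g) + 12*g^2*cos(2*g)^2 - 2*g^2*cos(2*g) - 6*g^2 - 28*g*sin(g) - 2*g*sin(2*g) + 3*g*sin(4*g) + 9*sqrt(2)*g*sin(g + pi/4) + 12*g*cos(g) - 8*g*cos(2*g) - 18*sqrt(2)*g*cos(g + pi/4) + 9*sqrt(2)*g*cos(3*g + pi/4) - 6*g + 12*sin(g) - 12*sin(2*g) - 6*sqrt(2)*sin(g + pi/4) + 3*sqrt(2)*sin(3*g + pi/4) + 4*cos(g) + 3*sqrt(2)*cos(g + pi/4)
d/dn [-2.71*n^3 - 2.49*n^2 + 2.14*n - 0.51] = -8.13*n^2 - 4.98*n + 2.14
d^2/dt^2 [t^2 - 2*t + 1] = 2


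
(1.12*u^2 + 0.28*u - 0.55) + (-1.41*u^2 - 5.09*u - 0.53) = -0.29*u^2 - 4.81*u - 1.08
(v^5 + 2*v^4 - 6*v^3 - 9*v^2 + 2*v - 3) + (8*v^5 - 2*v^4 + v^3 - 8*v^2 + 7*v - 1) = 9*v^5 - 5*v^3 - 17*v^2 + 9*v - 4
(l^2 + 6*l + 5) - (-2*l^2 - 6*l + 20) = 3*l^2 + 12*l - 15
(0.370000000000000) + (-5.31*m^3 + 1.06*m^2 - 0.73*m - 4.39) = -5.31*m^3 + 1.06*m^2 - 0.73*m - 4.02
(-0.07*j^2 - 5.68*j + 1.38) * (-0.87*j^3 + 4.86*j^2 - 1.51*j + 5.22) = 0.0609*j^5 + 4.6014*j^4 - 28.6997*j^3 + 14.9182*j^2 - 31.7334*j + 7.2036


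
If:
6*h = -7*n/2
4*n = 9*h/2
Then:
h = 0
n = 0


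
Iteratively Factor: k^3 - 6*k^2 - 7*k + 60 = (k + 3)*(k^2 - 9*k + 20) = (k - 5)*(k + 3)*(k - 4)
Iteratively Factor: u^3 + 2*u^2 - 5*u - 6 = (u + 1)*(u^2 + u - 6) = (u + 1)*(u + 3)*(u - 2)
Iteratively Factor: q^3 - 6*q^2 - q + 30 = (q + 2)*(q^2 - 8*q + 15) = (q - 3)*(q + 2)*(q - 5)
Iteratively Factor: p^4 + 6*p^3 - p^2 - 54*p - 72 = (p + 3)*(p^3 + 3*p^2 - 10*p - 24) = (p + 2)*(p + 3)*(p^2 + p - 12) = (p + 2)*(p + 3)*(p + 4)*(p - 3)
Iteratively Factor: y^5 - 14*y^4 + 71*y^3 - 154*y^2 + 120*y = (y - 4)*(y^4 - 10*y^3 + 31*y^2 - 30*y) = y*(y - 4)*(y^3 - 10*y^2 + 31*y - 30) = y*(y - 4)*(y - 3)*(y^2 - 7*y + 10) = y*(y - 5)*(y - 4)*(y - 3)*(y - 2)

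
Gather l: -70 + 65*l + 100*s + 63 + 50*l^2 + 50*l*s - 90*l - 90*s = 50*l^2 + l*(50*s - 25) + 10*s - 7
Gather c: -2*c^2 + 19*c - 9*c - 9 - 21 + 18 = -2*c^2 + 10*c - 12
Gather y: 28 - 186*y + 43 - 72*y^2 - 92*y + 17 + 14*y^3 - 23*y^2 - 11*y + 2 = 14*y^3 - 95*y^2 - 289*y + 90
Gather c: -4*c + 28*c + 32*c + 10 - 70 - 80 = 56*c - 140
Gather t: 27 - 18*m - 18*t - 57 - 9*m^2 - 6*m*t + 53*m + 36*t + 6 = -9*m^2 + 35*m + t*(18 - 6*m) - 24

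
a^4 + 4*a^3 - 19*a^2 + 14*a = a*(a - 2)*(a - 1)*(a + 7)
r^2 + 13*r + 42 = (r + 6)*(r + 7)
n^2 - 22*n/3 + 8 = (n - 6)*(n - 4/3)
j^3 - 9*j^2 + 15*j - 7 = (j - 7)*(j - 1)^2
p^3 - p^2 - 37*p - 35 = (p - 7)*(p + 1)*(p + 5)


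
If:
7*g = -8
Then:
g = -8/7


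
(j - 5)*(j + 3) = j^2 - 2*j - 15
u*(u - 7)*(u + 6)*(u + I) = u^4 - u^3 + I*u^3 - 42*u^2 - I*u^2 - 42*I*u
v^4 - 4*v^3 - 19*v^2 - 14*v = v*(v - 7)*(v + 1)*(v + 2)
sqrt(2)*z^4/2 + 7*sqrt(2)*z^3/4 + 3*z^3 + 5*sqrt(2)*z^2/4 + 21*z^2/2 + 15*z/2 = z*(z + 5/2)*(z + 3*sqrt(2))*(sqrt(2)*z/2 + sqrt(2)/2)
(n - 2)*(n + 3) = n^2 + n - 6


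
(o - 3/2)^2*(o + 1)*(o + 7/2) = o^4 + 3*o^3/2 - 31*o^2/4 - 3*o/8 + 63/8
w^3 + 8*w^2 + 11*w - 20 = (w - 1)*(w + 4)*(w + 5)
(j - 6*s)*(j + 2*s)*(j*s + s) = j^3*s - 4*j^2*s^2 + j^2*s - 12*j*s^3 - 4*j*s^2 - 12*s^3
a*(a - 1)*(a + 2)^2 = a^4 + 3*a^3 - 4*a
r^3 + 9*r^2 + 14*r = r*(r + 2)*(r + 7)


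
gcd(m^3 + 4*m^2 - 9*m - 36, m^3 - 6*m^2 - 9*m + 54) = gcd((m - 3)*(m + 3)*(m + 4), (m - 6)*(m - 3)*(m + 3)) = m^2 - 9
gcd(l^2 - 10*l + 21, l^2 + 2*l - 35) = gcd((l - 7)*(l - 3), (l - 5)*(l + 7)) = 1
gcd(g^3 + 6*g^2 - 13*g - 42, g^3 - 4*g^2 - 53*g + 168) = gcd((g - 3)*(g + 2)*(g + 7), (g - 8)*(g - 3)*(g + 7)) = g^2 + 4*g - 21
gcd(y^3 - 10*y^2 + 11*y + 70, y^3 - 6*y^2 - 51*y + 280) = y - 5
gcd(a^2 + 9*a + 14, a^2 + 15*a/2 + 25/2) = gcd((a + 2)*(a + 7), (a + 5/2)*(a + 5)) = 1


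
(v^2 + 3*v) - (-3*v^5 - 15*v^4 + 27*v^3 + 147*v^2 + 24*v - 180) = 3*v^5 + 15*v^4 - 27*v^3 - 146*v^2 - 21*v + 180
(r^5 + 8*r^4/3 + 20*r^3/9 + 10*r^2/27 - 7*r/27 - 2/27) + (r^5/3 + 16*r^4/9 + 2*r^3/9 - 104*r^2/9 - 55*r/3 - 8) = 4*r^5/3 + 40*r^4/9 + 22*r^3/9 - 302*r^2/27 - 502*r/27 - 218/27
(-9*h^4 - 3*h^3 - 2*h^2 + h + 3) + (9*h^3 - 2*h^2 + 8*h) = -9*h^4 + 6*h^3 - 4*h^2 + 9*h + 3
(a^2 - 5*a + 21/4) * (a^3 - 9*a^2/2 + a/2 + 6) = a^5 - 19*a^4/2 + 113*a^3/4 - 161*a^2/8 - 219*a/8 + 63/2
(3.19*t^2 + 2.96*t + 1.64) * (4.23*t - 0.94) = 13.4937*t^3 + 9.5222*t^2 + 4.1548*t - 1.5416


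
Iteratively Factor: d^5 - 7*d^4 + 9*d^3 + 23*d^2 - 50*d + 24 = (d + 2)*(d^4 - 9*d^3 + 27*d^2 - 31*d + 12) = (d - 3)*(d + 2)*(d^3 - 6*d^2 + 9*d - 4) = (d - 3)*(d - 1)*(d + 2)*(d^2 - 5*d + 4) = (d - 3)*(d - 1)^2*(d + 2)*(d - 4)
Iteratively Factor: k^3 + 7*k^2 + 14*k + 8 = (k + 1)*(k^2 + 6*k + 8) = (k + 1)*(k + 4)*(k + 2)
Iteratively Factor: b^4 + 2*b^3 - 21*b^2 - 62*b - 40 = (b - 5)*(b^3 + 7*b^2 + 14*b + 8) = (b - 5)*(b + 1)*(b^2 + 6*b + 8) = (b - 5)*(b + 1)*(b + 4)*(b + 2)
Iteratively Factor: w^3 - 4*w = (w - 2)*(w^2 + 2*w) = (w - 2)*(w + 2)*(w)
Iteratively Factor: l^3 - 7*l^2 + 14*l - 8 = (l - 4)*(l^2 - 3*l + 2) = (l - 4)*(l - 2)*(l - 1)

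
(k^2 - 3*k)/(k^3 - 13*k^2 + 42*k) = (k - 3)/(k^2 - 13*k + 42)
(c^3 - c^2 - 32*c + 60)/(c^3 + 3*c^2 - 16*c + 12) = (c - 5)/(c - 1)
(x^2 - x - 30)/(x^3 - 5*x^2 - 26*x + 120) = 1/(x - 4)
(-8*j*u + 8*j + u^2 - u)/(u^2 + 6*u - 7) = (-8*j + u)/(u + 7)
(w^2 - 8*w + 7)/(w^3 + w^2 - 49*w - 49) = (w - 1)/(w^2 + 8*w + 7)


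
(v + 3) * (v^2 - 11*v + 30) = v^3 - 8*v^2 - 3*v + 90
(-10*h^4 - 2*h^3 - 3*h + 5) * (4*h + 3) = -40*h^5 - 38*h^4 - 6*h^3 - 12*h^2 + 11*h + 15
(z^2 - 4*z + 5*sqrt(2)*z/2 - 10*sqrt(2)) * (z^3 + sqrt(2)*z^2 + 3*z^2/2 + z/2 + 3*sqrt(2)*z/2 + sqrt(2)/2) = z^5 - 5*z^4/2 + 7*sqrt(2)*z^4/2 - 35*sqrt(2)*z^3/4 - z^3/2 - 77*sqrt(2)*z^2/4 - 29*z^2/2 - 55*z/2 - 7*sqrt(2)*z - 10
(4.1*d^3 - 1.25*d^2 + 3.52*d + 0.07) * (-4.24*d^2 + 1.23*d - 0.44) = -17.384*d^5 + 10.343*d^4 - 18.2663*d^3 + 4.5828*d^2 - 1.4627*d - 0.0308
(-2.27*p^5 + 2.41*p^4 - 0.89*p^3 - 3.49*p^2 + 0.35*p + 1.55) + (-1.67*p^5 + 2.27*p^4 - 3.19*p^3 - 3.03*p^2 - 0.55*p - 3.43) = -3.94*p^5 + 4.68*p^4 - 4.08*p^3 - 6.52*p^2 - 0.2*p - 1.88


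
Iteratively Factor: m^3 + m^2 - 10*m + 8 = (m - 2)*(m^2 + 3*m - 4) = (m - 2)*(m - 1)*(m + 4)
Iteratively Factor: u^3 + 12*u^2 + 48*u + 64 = (u + 4)*(u^2 + 8*u + 16) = (u + 4)^2*(u + 4)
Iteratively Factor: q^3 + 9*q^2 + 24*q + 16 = (q + 4)*(q^2 + 5*q + 4) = (q + 4)^2*(q + 1)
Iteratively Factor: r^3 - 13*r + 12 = (r - 1)*(r^2 + r - 12) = (r - 1)*(r + 4)*(r - 3)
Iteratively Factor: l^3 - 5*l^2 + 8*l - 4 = (l - 1)*(l^2 - 4*l + 4) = (l - 2)*(l - 1)*(l - 2)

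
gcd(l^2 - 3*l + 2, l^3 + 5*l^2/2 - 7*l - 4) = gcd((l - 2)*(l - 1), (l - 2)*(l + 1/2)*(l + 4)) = l - 2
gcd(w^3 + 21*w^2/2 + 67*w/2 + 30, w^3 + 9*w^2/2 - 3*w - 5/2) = w + 5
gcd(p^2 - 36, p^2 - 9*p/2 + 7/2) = 1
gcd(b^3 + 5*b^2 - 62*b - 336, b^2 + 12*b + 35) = b + 7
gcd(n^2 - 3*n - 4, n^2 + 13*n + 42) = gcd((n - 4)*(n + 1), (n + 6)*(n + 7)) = 1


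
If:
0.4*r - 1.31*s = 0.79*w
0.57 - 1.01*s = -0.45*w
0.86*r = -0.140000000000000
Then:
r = -0.16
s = 0.30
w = -0.59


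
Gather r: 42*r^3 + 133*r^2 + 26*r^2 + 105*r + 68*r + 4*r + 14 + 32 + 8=42*r^3 + 159*r^2 + 177*r + 54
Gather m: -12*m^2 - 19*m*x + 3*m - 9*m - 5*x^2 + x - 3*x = -12*m^2 + m*(-19*x - 6) - 5*x^2 - 2*x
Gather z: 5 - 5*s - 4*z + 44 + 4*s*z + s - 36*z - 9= -4*s + z*(4*s - 40) + 40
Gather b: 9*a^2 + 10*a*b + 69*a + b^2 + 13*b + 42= 9*a^2 + 69*a + b^2 + b*(10*a + 13) + 42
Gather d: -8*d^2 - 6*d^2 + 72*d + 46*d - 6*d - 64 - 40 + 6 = -14*d^2 + 112*d - 98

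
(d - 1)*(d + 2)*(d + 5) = d^3 + 6*d^2 + 3*d - 10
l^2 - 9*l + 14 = (l - 7)*(l - 2)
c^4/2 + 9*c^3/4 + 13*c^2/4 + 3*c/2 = c*(c/2 + 1/2)*(c + 3/2)*(c + 2)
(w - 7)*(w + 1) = w^2 - 6*w - 7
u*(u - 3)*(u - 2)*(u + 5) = u^4 - 19*u^2 + 30*u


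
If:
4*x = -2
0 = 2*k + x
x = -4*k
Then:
No Solution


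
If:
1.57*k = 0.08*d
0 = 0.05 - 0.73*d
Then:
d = 0.07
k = 0.00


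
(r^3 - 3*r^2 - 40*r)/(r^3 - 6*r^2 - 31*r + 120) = r/(r - 3)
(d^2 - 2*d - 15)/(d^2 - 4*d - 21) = (d - 5)/(d - 7)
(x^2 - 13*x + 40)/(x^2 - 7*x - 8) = (x - 5)/(x + 1)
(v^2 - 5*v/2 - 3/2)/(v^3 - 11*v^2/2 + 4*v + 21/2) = (2*v + 1)/(2*v^2 - 5*v - 7)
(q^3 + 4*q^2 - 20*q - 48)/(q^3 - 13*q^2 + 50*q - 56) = (q^2 + 8*q + 12)/(q^2 - 9*q + 14)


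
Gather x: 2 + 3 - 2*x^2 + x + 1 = -2*x^2 + x + 6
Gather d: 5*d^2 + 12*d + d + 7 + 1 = 5*d^2 + 13*d + 8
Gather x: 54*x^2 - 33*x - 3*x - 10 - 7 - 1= 54*x^2 - 36*x - 18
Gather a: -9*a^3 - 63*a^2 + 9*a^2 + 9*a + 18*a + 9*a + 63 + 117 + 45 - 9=-9*a^3 - 54*a^2 + 36*a + 216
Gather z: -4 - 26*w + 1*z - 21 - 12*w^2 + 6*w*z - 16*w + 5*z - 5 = -12*w^2 - 42*w + z*(6*w + 6) - 30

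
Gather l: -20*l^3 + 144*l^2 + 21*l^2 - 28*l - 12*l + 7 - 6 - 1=-20*l^3 + 165*l^2 - 40*l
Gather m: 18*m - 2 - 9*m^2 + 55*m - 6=-9*m^2 + 73*m - 8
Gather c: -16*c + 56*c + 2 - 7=40*c - 5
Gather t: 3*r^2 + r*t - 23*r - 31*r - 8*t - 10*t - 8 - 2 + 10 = 3*r^2 - 54*r + t*(r - 18)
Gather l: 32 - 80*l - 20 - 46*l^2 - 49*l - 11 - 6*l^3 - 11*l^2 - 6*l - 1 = -6*l^3 - 57*l^2 - 135*l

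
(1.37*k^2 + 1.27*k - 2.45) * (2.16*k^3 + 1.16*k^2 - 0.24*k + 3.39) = 2.9592*k^5 + 4.3324*k^4 - 4.1476*k^3 + 1.4975*k^2 + 4.8933*k - 8.3055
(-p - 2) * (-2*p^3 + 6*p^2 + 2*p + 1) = 2*p^4 - 2*p^3 - 14*p^2 - 5*p - 2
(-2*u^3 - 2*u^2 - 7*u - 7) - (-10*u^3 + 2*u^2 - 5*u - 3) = 8*u^3 - 4*u^2 - 2*u - 4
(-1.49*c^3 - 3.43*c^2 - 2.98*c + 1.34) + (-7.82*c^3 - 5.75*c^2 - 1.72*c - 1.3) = -9.31*c^3 - 9.18*c^2 - 4.7*c + 0.04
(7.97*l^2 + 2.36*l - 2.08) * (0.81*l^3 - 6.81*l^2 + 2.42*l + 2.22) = 6.4557*l^5 - 52.3641*l^4 + 1.531*l^3 + 37.5694*l^2 + 0.2056*l - 4.6176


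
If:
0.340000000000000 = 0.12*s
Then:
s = 2.83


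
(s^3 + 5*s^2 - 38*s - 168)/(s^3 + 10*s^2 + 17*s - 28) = (s - 6)/(s - 1)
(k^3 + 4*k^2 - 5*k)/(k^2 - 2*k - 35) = k*(k - 1)/(k - 7)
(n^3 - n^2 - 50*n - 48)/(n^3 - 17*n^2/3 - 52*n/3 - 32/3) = 3*(n + 6)/(3*n + 4)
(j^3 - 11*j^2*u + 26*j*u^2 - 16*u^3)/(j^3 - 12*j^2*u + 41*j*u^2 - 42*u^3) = (j^2 - 9*j*u + 8*u^2)/(j^2 - 10*j*u + 21*u^2)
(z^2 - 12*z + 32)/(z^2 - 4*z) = (z - 8)/z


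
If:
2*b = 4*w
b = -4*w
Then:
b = 0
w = 0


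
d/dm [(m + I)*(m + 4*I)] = 2*m + 5*I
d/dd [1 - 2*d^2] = -4*d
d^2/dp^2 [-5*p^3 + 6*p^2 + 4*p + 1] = 12 - 30*p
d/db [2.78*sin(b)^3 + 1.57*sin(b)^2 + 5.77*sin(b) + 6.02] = (8.34*sin(b)^2 + 3.14*sin(b) + 5.77)*cos(b)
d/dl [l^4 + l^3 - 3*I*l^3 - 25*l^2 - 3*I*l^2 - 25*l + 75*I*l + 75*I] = 4*l^3 + l^2*(3 - 9*I) + l*(-50 - 6*I) - 25 + 75*I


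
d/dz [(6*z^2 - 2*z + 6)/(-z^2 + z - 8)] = 2*(2*z^2 - 42*z + 5)/(z^4 - 2*z^3 + 17*z^2 - 16*z + 64)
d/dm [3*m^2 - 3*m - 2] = 6*m - 3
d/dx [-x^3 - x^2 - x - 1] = -3*x^2 - 2*x - 1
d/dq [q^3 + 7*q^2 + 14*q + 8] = 3*q^2 + 14*q + 14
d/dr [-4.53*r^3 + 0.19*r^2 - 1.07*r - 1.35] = -13.59*r^2 + 0.38*r - 1.07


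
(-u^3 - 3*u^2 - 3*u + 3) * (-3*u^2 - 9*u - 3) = 3*u^5 + 18*u^4 + 39*u^3 + 27*u^2 - 18*u - 9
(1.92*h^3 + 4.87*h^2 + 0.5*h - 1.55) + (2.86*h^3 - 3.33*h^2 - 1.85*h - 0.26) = 4.78*h^3 + 1.54*h^2 - 1.35*h - 1.81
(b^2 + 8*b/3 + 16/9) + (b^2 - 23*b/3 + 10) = 2*b^2 - 5*b + 106/9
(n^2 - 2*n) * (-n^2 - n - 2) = -n^4 + n^3 + 4*n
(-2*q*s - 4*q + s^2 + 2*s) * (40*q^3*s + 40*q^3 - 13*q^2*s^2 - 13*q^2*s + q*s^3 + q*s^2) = -80*q^4*s^2 - 240*q^4*s - 160*q^4 + 66*q^3*s^3 + 198*q^3*s^2 + 132*q^3*s - 15*q^2*s^4 - 45*q^2*s^3 - 30*q^2*s^2 + q*s^5 + 3*q*s^4 + 2*q*s^3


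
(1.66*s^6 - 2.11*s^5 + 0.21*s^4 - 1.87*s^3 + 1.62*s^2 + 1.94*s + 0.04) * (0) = 0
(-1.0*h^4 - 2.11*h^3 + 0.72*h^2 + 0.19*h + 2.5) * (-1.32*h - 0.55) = 1.32*h^5 + 3.3352*h^4 + 0.2101*h^3 - 0.6468*h^2 - 3.4045*h - 1.375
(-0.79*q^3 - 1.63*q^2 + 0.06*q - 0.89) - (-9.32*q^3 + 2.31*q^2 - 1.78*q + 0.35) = 8.53*q^3 - 3.94*q^2 + 1.84*q - 1.24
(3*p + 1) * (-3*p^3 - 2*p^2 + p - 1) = -9*p^4 - 9*p^3 + p^2 - 2*p - 1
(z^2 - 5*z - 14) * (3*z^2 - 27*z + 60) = 3*z^4 - 42*z^3 + 153*z^2 + 78*z - 840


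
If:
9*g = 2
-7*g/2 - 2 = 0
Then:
No Solution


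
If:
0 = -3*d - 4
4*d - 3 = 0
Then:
No Solution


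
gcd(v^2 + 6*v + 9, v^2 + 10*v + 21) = v + 3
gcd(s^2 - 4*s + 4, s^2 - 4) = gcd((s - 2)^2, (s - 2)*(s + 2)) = s - 2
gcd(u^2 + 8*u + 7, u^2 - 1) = u + 1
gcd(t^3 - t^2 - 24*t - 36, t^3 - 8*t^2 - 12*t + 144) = t - 6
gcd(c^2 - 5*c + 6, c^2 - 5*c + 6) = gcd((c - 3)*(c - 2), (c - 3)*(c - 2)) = c^2 - 5*c + 6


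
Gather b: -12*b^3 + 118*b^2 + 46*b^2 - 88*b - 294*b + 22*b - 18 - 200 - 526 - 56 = -12*b^3 + 164*b^2 - 360*b - 800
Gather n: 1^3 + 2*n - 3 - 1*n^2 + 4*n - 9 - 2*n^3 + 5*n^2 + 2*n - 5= -2*n^3 + 4*n^2 + 8*n - 16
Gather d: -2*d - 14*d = -16*d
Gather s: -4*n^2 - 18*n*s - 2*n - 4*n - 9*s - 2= -4*n^2 - 6*n + s*(-18*n - 9) - 2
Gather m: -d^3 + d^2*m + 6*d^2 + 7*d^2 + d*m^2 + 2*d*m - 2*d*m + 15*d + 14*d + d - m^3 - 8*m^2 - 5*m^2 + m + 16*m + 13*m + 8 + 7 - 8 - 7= -d^3 + 13*d^2 + 30*d - m^3 + m^2*(d - 13) + m*(d^2 + 30)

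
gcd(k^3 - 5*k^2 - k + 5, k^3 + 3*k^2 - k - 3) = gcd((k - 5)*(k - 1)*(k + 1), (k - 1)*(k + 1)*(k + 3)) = k^2 - 1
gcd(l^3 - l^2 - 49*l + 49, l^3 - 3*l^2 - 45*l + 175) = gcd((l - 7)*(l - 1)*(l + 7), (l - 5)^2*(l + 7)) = l + 7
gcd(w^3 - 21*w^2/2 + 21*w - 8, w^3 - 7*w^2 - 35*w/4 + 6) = w^2 - 17*w/2 + 4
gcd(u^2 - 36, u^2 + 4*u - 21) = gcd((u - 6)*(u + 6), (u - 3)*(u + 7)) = 1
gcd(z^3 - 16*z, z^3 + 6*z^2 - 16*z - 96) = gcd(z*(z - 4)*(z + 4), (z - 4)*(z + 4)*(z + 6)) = z^2 - 16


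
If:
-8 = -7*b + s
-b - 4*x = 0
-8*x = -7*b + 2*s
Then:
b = 16/5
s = 72/5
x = -4/5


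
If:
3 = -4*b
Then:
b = -3/4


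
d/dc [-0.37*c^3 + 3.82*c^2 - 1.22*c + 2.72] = -1.11*c^2 + 7.64*c - 1.22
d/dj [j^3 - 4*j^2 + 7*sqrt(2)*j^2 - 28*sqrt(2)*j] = 3*j^2 - 8*j + 14*sqrt(2)*j - 28*sqrt(2)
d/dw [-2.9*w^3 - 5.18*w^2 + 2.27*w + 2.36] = -8.7*w^2 - 10.36*w + 2.27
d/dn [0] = 0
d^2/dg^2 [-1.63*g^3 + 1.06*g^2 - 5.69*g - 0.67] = 2.12 - 9.78*g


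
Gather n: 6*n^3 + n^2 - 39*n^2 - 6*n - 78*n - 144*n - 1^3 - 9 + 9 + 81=6*n^3 - 38*n^2 - 228*n + 80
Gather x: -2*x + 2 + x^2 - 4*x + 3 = x^2 - 6*x + 5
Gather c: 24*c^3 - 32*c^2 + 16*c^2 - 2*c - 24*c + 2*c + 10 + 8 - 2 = 24*c^3 - 16*c^2 - 24*c + 16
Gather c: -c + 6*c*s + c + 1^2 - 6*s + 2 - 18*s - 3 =6*c*s - 24*s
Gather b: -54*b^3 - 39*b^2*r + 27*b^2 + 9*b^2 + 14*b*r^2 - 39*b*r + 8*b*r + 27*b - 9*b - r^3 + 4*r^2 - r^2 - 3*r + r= -54*b^3 + b^2*(36 - 39*r) + b*(14*r^2 - 31*r + 18) - r^3 + 3*r^2 - 2*r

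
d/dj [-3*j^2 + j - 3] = 1 - 6*j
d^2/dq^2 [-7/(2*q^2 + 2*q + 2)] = 7*(q^2 + q - (2*q + 1)^2 + 1)/(q^2 + q + 1)^3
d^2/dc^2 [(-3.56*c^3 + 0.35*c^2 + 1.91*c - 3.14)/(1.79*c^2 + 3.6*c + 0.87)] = (-1.4210854715202e-14*c^5 + 2.8421709430404e-14*c^4 - 73.4583620000001*c^3 - 130.535094*c^2 - 155.419002*c - 83.043366)/(5.735339*c^6 + 34.60428*c^5 + 77.957901*c^4 + 80.29368*c^3 + 37.890153*c^2 + 8.17452*c + 0.658503)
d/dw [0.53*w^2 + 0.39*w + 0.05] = 1.06*w + 0.39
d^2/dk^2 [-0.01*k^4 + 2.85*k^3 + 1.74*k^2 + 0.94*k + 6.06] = -0.12*k^2 + 17.1*k + 3.48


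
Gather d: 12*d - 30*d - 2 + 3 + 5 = 6 - 18*d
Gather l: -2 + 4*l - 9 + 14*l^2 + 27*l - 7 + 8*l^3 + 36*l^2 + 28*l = 8*l^3 + 50*l^2 + 59*l - 18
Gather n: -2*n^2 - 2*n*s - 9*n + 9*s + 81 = -2*n^2 + n*(-2*s - 9) + 9*s + 81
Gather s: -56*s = -56*s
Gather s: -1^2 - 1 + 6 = 4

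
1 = 1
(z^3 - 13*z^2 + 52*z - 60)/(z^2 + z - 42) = (z^2 - 7*z + 10)/(z + 7)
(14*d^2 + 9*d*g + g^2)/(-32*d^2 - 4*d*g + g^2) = (-14*d^2 - 9*d*g - g^2)/(32*d^2 + 4*d*g - g^2)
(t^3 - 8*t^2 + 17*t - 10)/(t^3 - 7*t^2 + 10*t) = (t - 1)/t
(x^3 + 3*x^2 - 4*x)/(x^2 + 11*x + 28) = x*(x - 1)/(x + 7)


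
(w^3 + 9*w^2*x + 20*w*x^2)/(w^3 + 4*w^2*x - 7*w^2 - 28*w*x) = (w + 5*x)/(w - 7)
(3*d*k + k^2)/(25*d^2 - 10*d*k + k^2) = k*(3*d + k)/(25*d^2 - 10*d*k + k^2)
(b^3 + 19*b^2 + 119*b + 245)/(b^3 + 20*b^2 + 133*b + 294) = (b + 5)/(b + 6)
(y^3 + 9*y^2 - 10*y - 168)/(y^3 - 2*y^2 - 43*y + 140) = (y + 6)/(y - 5)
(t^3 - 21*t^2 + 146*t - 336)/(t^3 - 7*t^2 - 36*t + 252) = (t - 8)/(t + 6)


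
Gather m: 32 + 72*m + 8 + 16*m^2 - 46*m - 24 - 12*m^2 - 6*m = 4*m^2 + 20*m + 16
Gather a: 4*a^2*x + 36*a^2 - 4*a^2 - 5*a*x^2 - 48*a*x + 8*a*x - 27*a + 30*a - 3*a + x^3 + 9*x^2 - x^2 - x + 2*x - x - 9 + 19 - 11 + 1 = a^2*(4*x + 32) + a*(-5*x^2 - 40*x) + x^3 + 8*x^2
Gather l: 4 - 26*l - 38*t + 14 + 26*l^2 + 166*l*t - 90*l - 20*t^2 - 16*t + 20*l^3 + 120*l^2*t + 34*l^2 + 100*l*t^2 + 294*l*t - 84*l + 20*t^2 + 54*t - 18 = 20*l^3 + l^2*(120*t + 60) + l*(100*t^2 + 460*t - 200)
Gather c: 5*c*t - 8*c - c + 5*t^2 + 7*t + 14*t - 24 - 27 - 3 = c*(5*t - 9) + 5*t^2 + 21*t - 54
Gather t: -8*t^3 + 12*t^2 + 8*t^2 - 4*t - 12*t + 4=-8*t^3 + 20*t^2 - 16*t + 4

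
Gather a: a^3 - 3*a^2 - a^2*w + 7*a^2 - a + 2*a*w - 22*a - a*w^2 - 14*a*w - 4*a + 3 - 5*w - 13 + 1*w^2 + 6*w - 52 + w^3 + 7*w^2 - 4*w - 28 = a^3 + a^2*(4 - w) + a*(-w^2 - 12*w - 27) + w^3 + 8*w^2 - 3*w - 90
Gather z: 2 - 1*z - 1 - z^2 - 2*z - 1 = -z^2 - 3*z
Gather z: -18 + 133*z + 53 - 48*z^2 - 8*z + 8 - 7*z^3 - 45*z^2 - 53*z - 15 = -7*z^3 - 93*z^2 + 72*z + 28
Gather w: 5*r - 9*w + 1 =5*r - 9*w + 1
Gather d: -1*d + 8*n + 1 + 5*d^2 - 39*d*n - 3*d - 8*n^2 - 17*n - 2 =5*d^2 + d*(-39*n - 4) - 8*n^2 - 9*n - 1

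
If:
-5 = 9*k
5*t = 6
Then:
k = -5/9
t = 6/5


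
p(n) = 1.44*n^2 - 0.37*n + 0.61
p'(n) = 2.88*n - 0.37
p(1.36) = 2.77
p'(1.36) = 3.55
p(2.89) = 11.57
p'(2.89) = 7.95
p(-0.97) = 2.32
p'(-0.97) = -3.16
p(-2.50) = 10.54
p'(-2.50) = -7.57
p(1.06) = 1.84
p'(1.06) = 2.68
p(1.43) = 3.03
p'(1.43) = 3.75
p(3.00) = 12.46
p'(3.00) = 8.27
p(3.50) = 16.96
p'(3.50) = 9.71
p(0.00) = 0.61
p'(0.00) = -0.37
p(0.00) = 0.61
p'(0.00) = -0.37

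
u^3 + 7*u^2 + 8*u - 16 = (u - 1)*(u + 4)^2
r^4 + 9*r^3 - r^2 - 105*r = r*(r - 3)*(r + 5)*(r + 7)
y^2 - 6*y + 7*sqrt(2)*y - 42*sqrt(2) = (y - 6)*(y + 7*sqrt(2))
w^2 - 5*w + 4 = (w - 4)*(w - 1)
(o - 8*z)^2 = o^2 - 16*o*z + 64*z^2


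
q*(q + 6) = q^2 + 6*q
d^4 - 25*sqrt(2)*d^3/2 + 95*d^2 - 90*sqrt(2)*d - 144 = (d - 6*sqrt(2))*(d - 4*sqrt(2))*(d - 3*sqrt(2))*(d + sqrt(2)/2)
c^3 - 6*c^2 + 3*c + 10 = (c - 5)*(c - 2)*(c + 1)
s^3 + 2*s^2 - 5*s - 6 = (s - 2)*(s + 1)*(s + 3)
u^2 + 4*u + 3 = (u + 1)*(u + 3)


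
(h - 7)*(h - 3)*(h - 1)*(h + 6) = h^4 - 5*h^3 - 35*h^2 + 165*h - 126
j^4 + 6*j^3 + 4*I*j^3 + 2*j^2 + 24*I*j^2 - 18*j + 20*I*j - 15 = (j + 1)*(j + 5)*(j + I)*(j + 3*I)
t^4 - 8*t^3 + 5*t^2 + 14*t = t*(t - 7)*(t - 2)*(t + 1)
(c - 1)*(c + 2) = c^2 + c - 2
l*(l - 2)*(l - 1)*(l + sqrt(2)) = l^4 - 3*l^3 + sqrt(2)*l^3 - 3*sqrt(2)*l^2 + 2*l^2 + 2*sqrt(2)*l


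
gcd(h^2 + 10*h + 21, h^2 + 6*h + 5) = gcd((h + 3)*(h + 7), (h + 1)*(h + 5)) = 1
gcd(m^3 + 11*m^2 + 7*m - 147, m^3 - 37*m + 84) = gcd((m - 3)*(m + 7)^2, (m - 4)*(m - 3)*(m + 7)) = m^2 + 4*m - 21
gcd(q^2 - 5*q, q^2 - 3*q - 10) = q - 5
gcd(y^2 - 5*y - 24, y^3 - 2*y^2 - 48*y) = y - 8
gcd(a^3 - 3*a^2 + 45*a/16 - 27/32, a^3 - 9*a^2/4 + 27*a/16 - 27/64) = a^2 - 3*a/2 + 9/16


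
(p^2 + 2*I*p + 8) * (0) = 0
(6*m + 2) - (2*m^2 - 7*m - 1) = -2*m^2 + 13*m + 3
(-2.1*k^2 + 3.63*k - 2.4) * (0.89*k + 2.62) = -1.869*k^3 - 2.2713*k^2 + 7.3746*k - 6.288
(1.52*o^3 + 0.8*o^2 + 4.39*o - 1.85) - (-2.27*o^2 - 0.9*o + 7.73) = 1.52*o^3 + 3.07*o^2 + 5.29*o - 9.58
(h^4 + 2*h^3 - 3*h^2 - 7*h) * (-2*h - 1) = -2*h^5 - 5*h^4 + 4*h^3 + 17*h^2 + 7*h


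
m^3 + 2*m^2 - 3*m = m*(m - 1)*(m + 3)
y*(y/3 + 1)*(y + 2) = y^3/3 + 5*y^2/3 + 2*y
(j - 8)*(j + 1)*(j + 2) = j^3 - 5*j^2 - 22*j - 16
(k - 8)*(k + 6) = k^2 - 2*k - 48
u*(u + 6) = u^2 + 6*u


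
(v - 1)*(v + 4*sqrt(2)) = v^2 - v + 4*sqrt(2)*v - 4*sqrt(2)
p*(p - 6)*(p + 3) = p^3 - 3*p^2 - 18*p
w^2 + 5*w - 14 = (w - 2)*(w + 7)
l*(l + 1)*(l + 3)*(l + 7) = l^4 + 11*l^3 + 31*l^2 + 21*l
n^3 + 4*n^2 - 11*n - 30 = (n - 3)*(n + 2)*(n + 5)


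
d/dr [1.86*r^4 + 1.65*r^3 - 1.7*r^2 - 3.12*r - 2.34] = 7.44*r^3 + 4.95*r^2 - 3.4*r - 3.12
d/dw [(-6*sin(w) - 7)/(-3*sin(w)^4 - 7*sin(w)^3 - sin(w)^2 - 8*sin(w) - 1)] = -(54*sin(w)^4 + 168*sin(w)^3 + 153*sin(w)^2 + 14*sin(w) + 50)*cos(w)/(3*sin(w)^4 + 7*sin(w)^3 + sin(w)^2 + 8*sin(w) + 1)^2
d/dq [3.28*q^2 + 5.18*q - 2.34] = 6.56*q + 5.18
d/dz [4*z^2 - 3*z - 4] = 8*z - 3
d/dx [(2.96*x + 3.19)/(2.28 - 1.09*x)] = (11.146231*x - 23.315052)/(1.09*x - 2.28)^3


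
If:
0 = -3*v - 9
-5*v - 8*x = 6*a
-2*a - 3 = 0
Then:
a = -3/2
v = -3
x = 3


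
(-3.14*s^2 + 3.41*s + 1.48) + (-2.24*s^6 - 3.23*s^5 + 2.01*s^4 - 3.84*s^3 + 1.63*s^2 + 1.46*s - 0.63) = -2.24*s^6 - 3.23*s^5 + 2.01*s^4 - 3.84*s^3 - 1.51*s^2 + 4.87*s + 0.85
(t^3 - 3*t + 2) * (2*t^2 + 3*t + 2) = 2*t^5 + 3*t^4 - 4*t^3 - 5*t^2 + 4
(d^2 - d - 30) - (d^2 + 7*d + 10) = -8*d - 40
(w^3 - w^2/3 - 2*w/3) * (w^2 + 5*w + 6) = w^5 + 14*w^4/3 + 11*w^3/3 - 16*w^2/3 - 4*w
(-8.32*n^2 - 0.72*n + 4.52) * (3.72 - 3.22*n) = 26.7904*n^3 - 28.632*n^2 - 17.2328*n + 16.8144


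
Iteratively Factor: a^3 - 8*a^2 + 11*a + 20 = (a - 4)*(a^2 - 4*a - 5) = (a - 5)*(a - 4)*(a + 1)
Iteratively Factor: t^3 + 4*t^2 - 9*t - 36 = (t + 3)*(t^2 + t - 12) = (t - 3)*(t + 3)*(t + 4)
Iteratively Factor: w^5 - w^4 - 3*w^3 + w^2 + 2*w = (w - 2)*(w^4 + w^3 - w^2 - w) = (w - 2)*(w - 1)*(w^3 + 2*w^2 + w) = (w - 2)*(w - 1)*(w + 1)*(w^2 + w) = w*(w - 2)*(w - 1)*(w + 1)*(w + 1)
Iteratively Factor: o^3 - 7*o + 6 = (o - 1)*(o^2 + o - 6) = (o - 1)*(o + 3)*(o - 2)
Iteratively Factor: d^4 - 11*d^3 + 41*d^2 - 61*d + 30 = (d - 3)*(d^3 - 8*d^2 + 17*d - 10) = (d - 3)*(d - 1)*(d^2 - 7*d + 10) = (d - 3)*(d - 2)*(d - 1)*(d - 5)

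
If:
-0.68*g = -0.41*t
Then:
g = 0.602941176470588*t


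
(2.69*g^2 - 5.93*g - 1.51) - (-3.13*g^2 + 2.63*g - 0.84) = 5.82*g^2 - 8.56*g - 0.67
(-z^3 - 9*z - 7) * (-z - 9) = z^4 + 9*z^3 + 9*z^2 + 88*z + 63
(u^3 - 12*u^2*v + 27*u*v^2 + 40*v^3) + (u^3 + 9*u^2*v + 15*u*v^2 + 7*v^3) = 2*u^3 - 3*u^2*v + 42*u*v^2 + 47*v^3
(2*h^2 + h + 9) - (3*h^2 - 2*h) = -h^2 + 3*h + 9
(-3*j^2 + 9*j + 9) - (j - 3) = -3*j^2 + 8*j + 12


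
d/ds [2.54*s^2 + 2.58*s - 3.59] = 5.08*s + 2.58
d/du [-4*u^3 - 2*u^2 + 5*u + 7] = -12*u^2 - 4*u + 5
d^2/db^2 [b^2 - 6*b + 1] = 2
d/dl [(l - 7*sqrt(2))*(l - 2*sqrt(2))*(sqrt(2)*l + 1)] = 3*sqrt(2)*l^2 - 34*l + 19*sqrt(2)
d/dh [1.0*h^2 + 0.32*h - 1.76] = 2.0*h + 0.32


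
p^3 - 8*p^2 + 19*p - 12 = (p - 4)*(p - 3)*(p - 1)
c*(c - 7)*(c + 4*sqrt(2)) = c^3 - 7*c^2 + 4*sqrt(2)*c^2 - 28*sqrt(2)*c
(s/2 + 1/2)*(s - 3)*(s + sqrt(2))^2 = s^4/2 - s^3 + sqrt(2)*s^3 - 2*sqrt(2)*s^2 - s^2/2 - 3*sqrt(2)*s - 2*s - 3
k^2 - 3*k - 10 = (k - 5)*(k + 2)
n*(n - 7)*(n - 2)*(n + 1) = n^4 - 8*n^3 + 5*n^2 + 14*n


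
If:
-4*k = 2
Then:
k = -1/2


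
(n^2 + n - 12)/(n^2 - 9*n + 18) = (n + 4)/(n - 6)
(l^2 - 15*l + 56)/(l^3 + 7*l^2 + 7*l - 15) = (l^2 - 15*l + 56)/(l^3 + 7*l^2 + 7*l - 15)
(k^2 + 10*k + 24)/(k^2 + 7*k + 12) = (k + 6)/(k + 3)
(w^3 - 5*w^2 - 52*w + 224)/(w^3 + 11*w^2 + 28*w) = (w^2 - 12*w + 32)/(w*(w + 4))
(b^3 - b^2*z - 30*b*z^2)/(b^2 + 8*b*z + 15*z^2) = b*(b - 6*z)/(b + 3*z)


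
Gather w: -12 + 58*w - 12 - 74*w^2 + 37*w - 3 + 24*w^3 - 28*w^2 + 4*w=24*w^3 - 102*w^2 + 99*w - 27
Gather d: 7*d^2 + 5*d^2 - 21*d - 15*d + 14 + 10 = 12*d^2 - 36*d + 24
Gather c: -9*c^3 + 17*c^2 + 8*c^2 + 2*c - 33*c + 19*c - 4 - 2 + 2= -9*c^3 + 25*c^2 - 12*c - 4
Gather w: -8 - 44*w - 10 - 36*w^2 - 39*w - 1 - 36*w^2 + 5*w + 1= -72*w^2 - 78*w - 18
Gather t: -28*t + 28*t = 0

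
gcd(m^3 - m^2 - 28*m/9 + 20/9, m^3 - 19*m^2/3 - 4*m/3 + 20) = m^2 - m/3 - 10/3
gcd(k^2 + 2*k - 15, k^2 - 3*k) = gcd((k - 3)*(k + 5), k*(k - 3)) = k - 3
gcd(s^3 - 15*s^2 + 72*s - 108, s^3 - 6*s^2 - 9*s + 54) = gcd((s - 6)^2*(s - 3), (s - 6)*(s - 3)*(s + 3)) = s^2 - 9*s + 18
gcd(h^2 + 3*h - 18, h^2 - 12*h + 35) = 1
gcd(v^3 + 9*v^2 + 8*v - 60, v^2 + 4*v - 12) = v^2 + 4*v - 12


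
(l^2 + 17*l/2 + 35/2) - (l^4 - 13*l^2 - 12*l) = -l^4 + 14*l^2 + 41*l/2 + 35/2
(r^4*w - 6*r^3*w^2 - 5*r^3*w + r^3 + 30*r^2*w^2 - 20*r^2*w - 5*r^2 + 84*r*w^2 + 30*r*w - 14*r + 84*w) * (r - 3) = r^5*w - 6*r^4*w^2 - 8*r^4*w + r^4 + 48*r^3*w^2 - 5*r^3*w - 8*r^3 - 6*r^2*w^2 + 90*r^2*w + r^2 - 252*r*w^2 - 6*r*w + 42*r - 252*w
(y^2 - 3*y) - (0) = y^2 - 3*y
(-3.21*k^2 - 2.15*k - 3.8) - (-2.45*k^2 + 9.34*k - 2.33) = -0.76*k^2 - 11.49*k - 1.47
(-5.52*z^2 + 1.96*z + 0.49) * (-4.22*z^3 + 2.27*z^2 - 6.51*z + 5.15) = 23.2944*z^5 - 20.8016*z^4 + 38.3166*z^3 - 40.0753*z^2 + 6.9041*z + 2.5235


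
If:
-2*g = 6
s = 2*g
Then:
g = -3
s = -6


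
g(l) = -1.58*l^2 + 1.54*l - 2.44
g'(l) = 1.54 - 3.16*l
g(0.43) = -2.07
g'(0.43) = 0.18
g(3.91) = -20.57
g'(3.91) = -10.82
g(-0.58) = -3.86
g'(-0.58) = 3.37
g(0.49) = -2.06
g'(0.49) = -0.01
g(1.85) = -5.00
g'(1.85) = -4.31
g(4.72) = -30.37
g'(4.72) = -13.38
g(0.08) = -2.33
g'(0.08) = 1.29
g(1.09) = -2.64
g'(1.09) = -1.90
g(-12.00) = -248.44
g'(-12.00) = 39.46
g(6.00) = -50.08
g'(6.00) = -17.42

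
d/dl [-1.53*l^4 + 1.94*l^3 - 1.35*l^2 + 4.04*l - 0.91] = -6.12*l^3 + 5.82*l^2 - 2.7*l + 4.04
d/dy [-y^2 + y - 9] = 1 - 2*y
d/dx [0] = 0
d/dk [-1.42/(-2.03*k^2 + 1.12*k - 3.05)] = (1.5904 - 5.7652*k)/(2.03*k^2 - 1.12*k + 3.05)^2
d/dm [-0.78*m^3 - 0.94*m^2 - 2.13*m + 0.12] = -2.34*m^2 - 1.88*m - 2.13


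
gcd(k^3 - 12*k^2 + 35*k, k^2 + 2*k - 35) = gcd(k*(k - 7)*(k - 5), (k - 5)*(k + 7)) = k - 5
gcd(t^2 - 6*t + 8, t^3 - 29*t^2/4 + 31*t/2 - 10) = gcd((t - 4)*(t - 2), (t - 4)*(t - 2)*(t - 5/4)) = t^2 - 6*t + 8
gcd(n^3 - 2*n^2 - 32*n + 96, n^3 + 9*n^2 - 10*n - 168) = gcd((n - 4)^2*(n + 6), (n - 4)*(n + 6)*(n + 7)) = n^2 + 2*n - 24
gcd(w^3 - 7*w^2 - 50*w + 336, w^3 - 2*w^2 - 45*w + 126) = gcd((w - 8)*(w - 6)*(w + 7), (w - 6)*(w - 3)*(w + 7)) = w^2 + w - 42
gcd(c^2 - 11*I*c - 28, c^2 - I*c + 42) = c - 7*I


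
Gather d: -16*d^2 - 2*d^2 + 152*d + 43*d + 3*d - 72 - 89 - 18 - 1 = -18*d^2 + 198*d - 180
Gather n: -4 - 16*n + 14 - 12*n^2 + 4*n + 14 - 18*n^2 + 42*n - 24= -30*n^2 + 30*n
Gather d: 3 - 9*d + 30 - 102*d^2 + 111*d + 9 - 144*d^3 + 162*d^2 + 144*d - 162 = -144*d^3 + 60*d^2 + 246*d - 120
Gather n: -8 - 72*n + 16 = 8 - 72*n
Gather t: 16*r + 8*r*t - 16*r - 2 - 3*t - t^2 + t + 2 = -t^2 + t*(8*r - 2)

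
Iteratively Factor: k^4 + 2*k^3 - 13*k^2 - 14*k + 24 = (k - 3)*(k^3 + 5*k^2 + 2*k - 8) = (k - 3)*(k - 1)*(k^2 + 6*k + 8) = (k - 3)*(k - 1)*(k + 4)*(k + 2)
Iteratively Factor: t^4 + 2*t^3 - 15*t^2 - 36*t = (t)*(t^3 + 2*t^2 - 15*t - 36) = t*(t + 3)*(t^2 - t - 12) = t*(t + 3)^2*(t - 4)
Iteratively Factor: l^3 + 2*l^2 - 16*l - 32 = (l + 2)*(l^2 - 16) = (l - 4)*(l + 2)*(l + 4)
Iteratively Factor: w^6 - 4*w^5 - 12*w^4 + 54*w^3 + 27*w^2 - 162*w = (w + 3)*(w^5 - 7*w^4 + 9*w^3 + 27*w^2 - 54*w) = (w - 3)*(w + 3)*(w^4 - 4*w^3 - 3*w^2 + 18*w) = (w - 3)*(w + 2)*(w + 3)*(w^3 - 6*w^2 + 9*w) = (w - 3)^2*(w + 2)*(w + 3)*(w^2 - 3*w) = (w - 3)^3*(w + 2)*(w + 3)*(w)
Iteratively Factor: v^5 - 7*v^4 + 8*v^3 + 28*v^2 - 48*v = (v - 4)*(v^4 - 3*v^3 - 4*v^2 + 12*v) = (v - 4)*(v + 2)*(v^3 - 5*v^2 + 6*v) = (v - 4)*(v - 2)*(v + 2)*(v^2 - 3*v) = (v - 4)*(v - 3)*(v - 2)*(v + 2)*(v)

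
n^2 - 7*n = n*(n - 7)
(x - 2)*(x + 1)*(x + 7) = x^3 + 6*x^2 - 9*x - 14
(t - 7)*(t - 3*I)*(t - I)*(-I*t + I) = -I*t^4 - 4*t^3 + 8*I*t^3 + 32*t^2 - 4*I*t^2 - 28*t - 24*I*t + 21*I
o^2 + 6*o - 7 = (o - 1)*(o + 7)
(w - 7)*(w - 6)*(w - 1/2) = w^3 - 27*w^2/2 + 97*w/2 - 21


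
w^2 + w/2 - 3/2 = (w - 1)*(w + 3/2)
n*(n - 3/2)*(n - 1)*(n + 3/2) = n^4 - n^3 - 9*n^2/4 + 9*n/4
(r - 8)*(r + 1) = r^2 - 7*r - 8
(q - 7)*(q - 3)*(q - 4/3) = q^3 - 34*q^2/3 + 103*q/3 - 28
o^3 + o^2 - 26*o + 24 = (o - 4)*(o - 1)*(o + 6)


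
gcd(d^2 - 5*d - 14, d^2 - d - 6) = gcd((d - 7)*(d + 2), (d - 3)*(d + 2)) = d + 2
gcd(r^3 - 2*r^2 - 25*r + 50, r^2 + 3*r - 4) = 1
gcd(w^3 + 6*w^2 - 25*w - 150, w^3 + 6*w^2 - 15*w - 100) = w + 5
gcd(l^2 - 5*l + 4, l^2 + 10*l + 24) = 1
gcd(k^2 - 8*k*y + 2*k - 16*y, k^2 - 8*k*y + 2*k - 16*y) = -k^2 + 8*k*y - 2*k + 16*y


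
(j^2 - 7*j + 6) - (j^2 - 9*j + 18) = 2*j - 12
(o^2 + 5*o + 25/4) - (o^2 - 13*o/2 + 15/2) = 23*o/2 - 5/4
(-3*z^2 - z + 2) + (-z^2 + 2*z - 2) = -4*z^2 + z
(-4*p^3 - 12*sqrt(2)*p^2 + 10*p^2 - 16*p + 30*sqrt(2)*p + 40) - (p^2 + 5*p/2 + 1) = -4*p^3 - 12*sqrt(2)*p^2 + 9*p^2 - 37*p/2 + 30*sqrt(2)*p + 39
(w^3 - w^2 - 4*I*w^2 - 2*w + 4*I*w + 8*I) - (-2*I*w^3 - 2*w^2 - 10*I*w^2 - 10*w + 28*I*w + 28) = w^3 + 2*I*w^3 + w^2 + 6*I*w^2 + 8*w - 24*I*w - 28 + 8*I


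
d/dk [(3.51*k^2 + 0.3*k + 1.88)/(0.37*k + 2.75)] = (1.2987*k^2 + 19.305*k + 0.1294)/(0.1369*k^2 + 2.035*k + 7.5625)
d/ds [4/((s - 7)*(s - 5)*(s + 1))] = 4*(-3*s^2 + 22*s - 23)/(s^6 - 22*s^5 + 167*s^4 - 436*s^3 - 241*s^2 + 1610*s + 1225)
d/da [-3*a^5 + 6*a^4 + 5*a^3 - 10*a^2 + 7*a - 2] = -15*a^4 + 24*a^3 + 15*a^2 - 20*a + 7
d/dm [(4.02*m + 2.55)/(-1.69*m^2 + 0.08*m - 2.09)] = (6.7938*m^2 + 8.619*m - 8.6058)/(2.8561*m^4 - 0.2704*m^3 + 7.0706*m^2 - 0.3344*m + 4.3681)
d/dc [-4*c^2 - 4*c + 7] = -8*c - 4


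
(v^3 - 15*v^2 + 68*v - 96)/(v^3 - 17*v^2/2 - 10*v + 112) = 2*(v - 3)/(2*v + 7)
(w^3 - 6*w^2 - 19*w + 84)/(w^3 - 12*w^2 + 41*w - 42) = (w + 4)/(w - 2)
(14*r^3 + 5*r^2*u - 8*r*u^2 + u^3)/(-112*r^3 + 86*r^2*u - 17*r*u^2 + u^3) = (-r - u)/(8*r - u)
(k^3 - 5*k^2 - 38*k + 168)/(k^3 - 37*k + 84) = (k^2 - k - 42)/(k^2 + 4*k - 21)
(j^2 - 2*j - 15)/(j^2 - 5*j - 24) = (j - 5)/(j - 8)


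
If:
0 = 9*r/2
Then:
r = 0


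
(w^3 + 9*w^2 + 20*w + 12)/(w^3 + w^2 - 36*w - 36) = (w + 2)/(w - 6)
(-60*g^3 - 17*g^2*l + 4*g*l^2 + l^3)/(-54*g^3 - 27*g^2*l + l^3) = (20*g^2 - g*l - l^2)/(18*g^2 + 3*g*l - l^2)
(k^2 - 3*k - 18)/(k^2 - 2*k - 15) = (k - 6)/(k - 5)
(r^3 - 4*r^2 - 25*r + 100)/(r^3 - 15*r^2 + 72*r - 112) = (r^2 - 25)/(r^2 - 11*r + 28)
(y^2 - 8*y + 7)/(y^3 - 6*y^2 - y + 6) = (y - 7)/(y^2 - 5*y - 6)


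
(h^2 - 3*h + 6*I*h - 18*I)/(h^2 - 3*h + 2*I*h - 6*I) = (h + 6*I)/(h + 2*I)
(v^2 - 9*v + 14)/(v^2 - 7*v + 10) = (v - 7)/(v - 5)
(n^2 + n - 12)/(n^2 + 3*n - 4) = (n - 3)/(n - 1)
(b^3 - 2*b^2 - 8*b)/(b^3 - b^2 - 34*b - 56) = b*(b - 4)/(b^2 - 3*b - 28)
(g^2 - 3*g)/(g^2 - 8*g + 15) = g/(g - 5)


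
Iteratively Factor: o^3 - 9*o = (o + 3)*(o^2 - 3*o) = o*(o + 3)*(o - 3)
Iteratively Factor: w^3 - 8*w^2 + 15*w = (w)*(w^2 - 8*w + 15) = w*(w - 5)*(w - 3)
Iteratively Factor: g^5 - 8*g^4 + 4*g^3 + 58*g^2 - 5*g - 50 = (g - 1)*(g^4 - 7*g^3 - 3*g^2 + 55*g + 50) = (g - 1)*(g + 2)*(g^3 - 9*g^2 + 15*g + 25) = (g - 1)*(g + 1)*(g + 2)*(g^2 - 10*g + 25) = (g - 5)*(g - 1)*(g + 1)*(g + 2)*(g - 5)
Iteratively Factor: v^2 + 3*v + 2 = (v + 1)*(v + 2)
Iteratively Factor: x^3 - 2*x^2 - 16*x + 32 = (x + 4)*(x^2 - 6*x + 8) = (x - 2)*(x + 4)*(x - 4)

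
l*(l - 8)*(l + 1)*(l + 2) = l^4 - 5*l^3 - 22*l^2 - 16*l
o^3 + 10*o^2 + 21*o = o*(o + 3)*(o + 7)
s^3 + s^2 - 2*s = s*(s - 1)*(s + 2)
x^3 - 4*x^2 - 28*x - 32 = (x - 8)*(x + 2)^2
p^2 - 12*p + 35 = (p - 7)*(p - 5)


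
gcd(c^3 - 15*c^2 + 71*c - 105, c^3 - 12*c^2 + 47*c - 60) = c^2 - 8*c + 15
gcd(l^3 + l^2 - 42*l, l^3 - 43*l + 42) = l^2 + l - 42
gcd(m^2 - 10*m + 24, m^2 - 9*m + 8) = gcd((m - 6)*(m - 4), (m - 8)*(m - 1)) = 1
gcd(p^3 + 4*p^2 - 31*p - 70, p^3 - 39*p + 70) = p^2 + 2*p - 35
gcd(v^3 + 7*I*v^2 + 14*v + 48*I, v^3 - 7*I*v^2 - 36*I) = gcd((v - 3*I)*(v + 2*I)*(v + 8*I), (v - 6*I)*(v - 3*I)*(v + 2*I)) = v^2 - I*v + 6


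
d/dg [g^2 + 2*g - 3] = 2*g + 2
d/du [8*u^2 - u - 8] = 16*u - 1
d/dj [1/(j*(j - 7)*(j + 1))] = (-j*(j - 7) - j*(j + 1) - (j - 7)*(j + 1))/(j^2*(j - 7)^2*(j + 1)^2)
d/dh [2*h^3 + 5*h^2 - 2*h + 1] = 6*h^2 + 10*h - 2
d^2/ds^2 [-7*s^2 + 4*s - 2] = -14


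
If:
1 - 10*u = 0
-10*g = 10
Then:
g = -1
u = 1/10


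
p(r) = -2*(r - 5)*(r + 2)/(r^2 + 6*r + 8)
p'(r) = -2*(-2*r - 6)*(r - 5)*(r + 2)/(r^2 + 6*r + 8)^2 - 2*(r - 5)/(r^2 + 6*r + 8) - 2*(r + 2)/(r^2 + 6*r + 8)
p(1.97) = 1.02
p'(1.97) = -0.51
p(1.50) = 1.27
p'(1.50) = -0.60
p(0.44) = 2.05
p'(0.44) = -0.91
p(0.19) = 2.30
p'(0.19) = -1.03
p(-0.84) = 3.70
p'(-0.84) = -1.80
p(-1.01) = 4.02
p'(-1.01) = -2.01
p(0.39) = 2.10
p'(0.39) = -0.93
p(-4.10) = -182.00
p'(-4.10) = -1800.00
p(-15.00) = -3.64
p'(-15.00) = -0.15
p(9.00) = -0.62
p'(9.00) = -0.11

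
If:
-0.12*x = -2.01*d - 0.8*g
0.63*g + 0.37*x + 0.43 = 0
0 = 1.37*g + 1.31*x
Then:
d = 0.81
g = -1.77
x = 1.85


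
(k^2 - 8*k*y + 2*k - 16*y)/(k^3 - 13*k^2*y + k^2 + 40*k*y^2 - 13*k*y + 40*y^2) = (-k - 2)/(-k^2 + 5*k*y - k + 5*y)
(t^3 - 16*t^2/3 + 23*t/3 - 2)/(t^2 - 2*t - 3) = (3*t^2 - 7*t + 2)/(3*(t + 1))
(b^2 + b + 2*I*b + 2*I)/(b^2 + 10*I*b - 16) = (b + 1)/(b + 8*I)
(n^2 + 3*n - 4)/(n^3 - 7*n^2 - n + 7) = (n + 4)/(n^2 - 6*n - 7)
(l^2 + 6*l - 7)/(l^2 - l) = (l + 7)/l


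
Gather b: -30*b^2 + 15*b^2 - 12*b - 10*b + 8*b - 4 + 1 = -15*b^2 - 14*b - 3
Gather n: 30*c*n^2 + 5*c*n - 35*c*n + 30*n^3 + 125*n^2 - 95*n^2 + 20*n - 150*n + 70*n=30*n^3 + n^2*(30*c + 30) + n*(-30*c - 60)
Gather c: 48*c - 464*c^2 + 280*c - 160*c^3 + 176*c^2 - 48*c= -160*c^3 - 288*c^2 + 280*c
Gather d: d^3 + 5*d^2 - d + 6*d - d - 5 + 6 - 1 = d^3 + 5*d^2 + 4*d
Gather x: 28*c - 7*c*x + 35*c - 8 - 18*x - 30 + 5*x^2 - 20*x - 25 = 63*c + 5*x^2 + x*(-7*c - 38) - 63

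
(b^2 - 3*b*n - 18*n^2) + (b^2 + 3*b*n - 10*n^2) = 2*b^2 - 28*n^2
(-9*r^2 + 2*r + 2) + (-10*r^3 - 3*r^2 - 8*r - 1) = -10*r^3 - 12*r^2 - 6*r + 1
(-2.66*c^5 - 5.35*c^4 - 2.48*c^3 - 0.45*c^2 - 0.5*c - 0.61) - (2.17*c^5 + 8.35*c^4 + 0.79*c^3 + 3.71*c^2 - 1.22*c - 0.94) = -4.83*c^5 - 13.7*c^4 - 3.27*c^3 - 4.16*c^2 + 0.72*c + 0.33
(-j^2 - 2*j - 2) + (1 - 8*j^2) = -9*j^2 - 2*j - 1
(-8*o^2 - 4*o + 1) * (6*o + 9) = -48*o^3 - 96*o^2 - 30*o + 9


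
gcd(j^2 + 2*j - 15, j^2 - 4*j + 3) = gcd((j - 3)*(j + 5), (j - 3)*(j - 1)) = j - 3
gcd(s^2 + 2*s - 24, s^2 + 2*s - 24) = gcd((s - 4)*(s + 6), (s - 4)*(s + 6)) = s^2 + 2*s - 24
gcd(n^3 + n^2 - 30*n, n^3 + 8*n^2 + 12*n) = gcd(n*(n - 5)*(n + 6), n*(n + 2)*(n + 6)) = n^2 + 6*n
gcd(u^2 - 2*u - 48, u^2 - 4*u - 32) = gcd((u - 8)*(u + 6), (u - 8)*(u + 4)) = u - 8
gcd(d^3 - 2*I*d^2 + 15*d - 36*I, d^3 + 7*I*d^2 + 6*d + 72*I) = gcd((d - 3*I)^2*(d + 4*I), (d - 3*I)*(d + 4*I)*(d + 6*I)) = d^2 + I*d + 12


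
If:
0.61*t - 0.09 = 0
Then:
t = 0.15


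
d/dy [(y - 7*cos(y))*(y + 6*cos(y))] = y*sin(y) + 2*y + 42*sin(2*y) - cos(y)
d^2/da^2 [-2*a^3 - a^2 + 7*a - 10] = -12*a - 2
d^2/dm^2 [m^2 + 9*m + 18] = 2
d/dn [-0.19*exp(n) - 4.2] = -0.19*exp(n)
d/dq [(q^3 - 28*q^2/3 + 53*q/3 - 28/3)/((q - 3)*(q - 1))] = (q^2 - 6*q + 47/3)/(q^2 - 6*q + 9)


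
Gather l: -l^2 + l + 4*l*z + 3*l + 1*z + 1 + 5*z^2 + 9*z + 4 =-l^2 + l*(4*z + 4) + 5*z^2 + 10*z + 5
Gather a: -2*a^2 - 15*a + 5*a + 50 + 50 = -2*a^2 - 10*a + 100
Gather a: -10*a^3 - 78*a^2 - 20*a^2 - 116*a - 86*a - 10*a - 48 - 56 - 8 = -10*a^3 - 98*a^2 - 212*a - 112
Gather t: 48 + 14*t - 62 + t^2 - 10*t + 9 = t^2 + 4*t - 5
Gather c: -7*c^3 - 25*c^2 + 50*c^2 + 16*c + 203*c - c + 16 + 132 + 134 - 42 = -7*c^3 + 25*c^2 + 218*c + 240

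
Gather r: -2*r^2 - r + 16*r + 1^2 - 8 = -2*r^2 + 15*r - 7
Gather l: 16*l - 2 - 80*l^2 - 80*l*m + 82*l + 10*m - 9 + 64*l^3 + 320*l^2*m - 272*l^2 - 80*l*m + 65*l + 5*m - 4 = 64*l^3 + l^2*(320*m - 352) + l*(163 - 160*m) + 15*m - 15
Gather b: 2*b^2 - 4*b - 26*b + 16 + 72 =2*b^2 - 30*b + 88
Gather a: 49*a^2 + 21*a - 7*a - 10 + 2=49*a^2 + 14*a - 8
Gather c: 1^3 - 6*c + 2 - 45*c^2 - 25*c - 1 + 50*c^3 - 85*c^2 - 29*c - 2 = 50*c^3 - 130*c^2 - 60*c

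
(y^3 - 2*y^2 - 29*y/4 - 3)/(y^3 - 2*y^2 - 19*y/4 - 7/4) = (2*y^2 - 5*y - 12)/(2*y^2 - 5*y - 7)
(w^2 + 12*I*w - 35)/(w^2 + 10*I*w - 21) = (w + 5*I)/(w + 3*I)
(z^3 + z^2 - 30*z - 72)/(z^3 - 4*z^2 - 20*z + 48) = (z + 3)/(z - 2)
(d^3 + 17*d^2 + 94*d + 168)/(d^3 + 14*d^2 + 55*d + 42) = (d + 4)/(d + 1)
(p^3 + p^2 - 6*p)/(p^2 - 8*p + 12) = p*(p + 3)/(p - 6)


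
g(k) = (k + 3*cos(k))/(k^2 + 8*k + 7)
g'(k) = (1 - 3*sin(k))/(k^2 + 8*k + 7) + (-2*k - 8)*(k + 3*cos(k))/(k^2 + 8*k + 7)^2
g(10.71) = 0.05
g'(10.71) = 0.01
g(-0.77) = 0.97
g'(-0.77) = -2.20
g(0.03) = 0.42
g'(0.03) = -0.34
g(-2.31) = 0.70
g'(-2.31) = -0.14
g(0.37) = 0.31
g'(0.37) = -0.28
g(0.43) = 0.30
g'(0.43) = -0.27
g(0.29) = 0.34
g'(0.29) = -0.29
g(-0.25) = 0.52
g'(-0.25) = -0.43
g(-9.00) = -0.73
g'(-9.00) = -0.32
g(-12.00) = -0.17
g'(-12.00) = -0.06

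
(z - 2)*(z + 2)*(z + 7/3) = z^3 + 7*z^2/3 - 4*z - 28/3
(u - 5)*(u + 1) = u^2 - 4*u - 5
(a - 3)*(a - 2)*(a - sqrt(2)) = a^3 - 5*a^2 - sqrt(2)*a^2 + 6*a + 5*sqrt(2)*a - 6*sqrt(2)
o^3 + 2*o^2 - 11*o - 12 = (o - 3)*(o + 1)*(o + 4)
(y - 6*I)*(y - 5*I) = y^2 - 11*I*y - 30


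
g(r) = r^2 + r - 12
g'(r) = 2*r + 1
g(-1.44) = -11.37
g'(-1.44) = -1.88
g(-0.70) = -12.21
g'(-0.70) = -0.40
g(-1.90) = -10.29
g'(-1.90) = -2.80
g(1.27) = -9.12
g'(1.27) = 3.54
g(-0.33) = -12.22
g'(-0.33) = 0.34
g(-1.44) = -11.37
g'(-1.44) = -1.88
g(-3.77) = -1.56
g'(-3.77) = -6.54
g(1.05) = -9.85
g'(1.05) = 3.10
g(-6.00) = 18.00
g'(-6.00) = -11.00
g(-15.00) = 198.00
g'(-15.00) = -29.00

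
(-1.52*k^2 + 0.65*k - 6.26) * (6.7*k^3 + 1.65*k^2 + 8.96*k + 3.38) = -10.184*k^5 + 1.847*k^4 - 54.4887*k^3 - 9.6426*k^2 - 53.8926*k - 21.1588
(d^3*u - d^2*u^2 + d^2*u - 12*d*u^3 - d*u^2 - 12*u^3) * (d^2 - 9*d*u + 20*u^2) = d^5*u - 10*d^4*u^2 + d^4*u + 17*d^3*u^3 - 10*d^3*u^2 + 88*d^2*u^4 + 17*d^2*u^3 - 240*d*u^5 + 88*d*u^4 - 240*u^5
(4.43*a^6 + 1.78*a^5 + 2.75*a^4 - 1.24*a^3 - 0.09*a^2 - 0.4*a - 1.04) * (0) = 0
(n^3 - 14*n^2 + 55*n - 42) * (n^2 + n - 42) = n^5 - 13*n^4 - n^3 + 601*n^2 - 2352*n + 1764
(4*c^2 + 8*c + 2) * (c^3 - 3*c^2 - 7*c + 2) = 4*c^5 - 4*c^4 - 50*c^3 - 54*c^2 + 2*c + 4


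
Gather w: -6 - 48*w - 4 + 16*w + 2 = -32*w - 8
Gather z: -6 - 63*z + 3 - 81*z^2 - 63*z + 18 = -81*z^2 - 126*z + 15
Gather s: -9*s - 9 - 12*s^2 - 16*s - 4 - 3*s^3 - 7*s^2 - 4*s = -3*s^3 - 19*s^2 - 29*s - 13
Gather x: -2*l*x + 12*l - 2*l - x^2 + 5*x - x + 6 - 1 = 10*l - x^2 + x*(4 - 2*l) + 5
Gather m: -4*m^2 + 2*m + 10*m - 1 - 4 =-4*m^2 + 12*m - 5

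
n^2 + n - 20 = (n - 4)*(n + 5)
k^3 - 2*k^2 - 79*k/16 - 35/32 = (k - 7/2)*(k + 1/4)*(k + 5/4)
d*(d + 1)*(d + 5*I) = d^3 + d^2 + 5*I*d^2 + 5*I*d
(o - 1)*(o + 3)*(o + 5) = o^3 + 7*o^2 + 7*o - 15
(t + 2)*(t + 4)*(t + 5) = t^3 + 11*t^2 + 38*t + 40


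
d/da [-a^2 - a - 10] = -2*a - 1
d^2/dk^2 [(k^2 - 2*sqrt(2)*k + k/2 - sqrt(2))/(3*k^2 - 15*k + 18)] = (-4*sqrt(2)*k^3 + 11*k^3 - 36*k^2 - 6*sqrt(2)*k^2 - 18*k + 102*sqrt(2)*k - 158*sqrt(2) + 102)/(3*(k^6 - 15*k^5 + 93*k^4 - 305*k^3 + 558*k^2 - 540*k + 216))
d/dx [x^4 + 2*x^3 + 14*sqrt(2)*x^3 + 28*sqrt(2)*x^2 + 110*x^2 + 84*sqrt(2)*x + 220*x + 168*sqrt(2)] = 4*x^3 + 6*x^2 + 42*sqrt(2)*x^2 + 56*sqrt(2)*x + 220*x + 84*sqrt(2) + 220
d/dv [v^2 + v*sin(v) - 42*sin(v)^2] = v*cos(v) + 2*v + sin(v) - 42*sin(2*v)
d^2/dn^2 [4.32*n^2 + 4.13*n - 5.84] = 8.64000000000000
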